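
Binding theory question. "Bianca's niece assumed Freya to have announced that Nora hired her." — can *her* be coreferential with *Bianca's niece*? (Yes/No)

Yes

*her* is a pronoun; Principle B requires it to be free in its binding domain — the clause headed by 'hired'.
— Bianca's niece: subject of the matrix clause; c-commands the pronoun but lies outside its binding domain — allowed.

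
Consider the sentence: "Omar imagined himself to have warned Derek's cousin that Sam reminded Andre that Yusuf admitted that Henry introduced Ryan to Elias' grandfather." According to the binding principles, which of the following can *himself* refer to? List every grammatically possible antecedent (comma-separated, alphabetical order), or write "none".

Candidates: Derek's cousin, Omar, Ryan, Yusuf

*himself* is a reflexive; Principle A requires it to be bound within its binding domain — the matrix clause.
— Derek's cousin: object of the clause headed by 'warned'; does not c-command the reflexive — cannot bind it (Principle A).
— Omar: subject of the matrix clause; c-commands the reflexive within its binding domain — allowed (Principle A).
— Ryan: object of the clause headed by 'introduced'; does not c-command the reflexive — cannot bind it (Principle A).
— Yusuf: subject of the clause headed by 'admitted'; does not c-command the reflexive — cannot bind it (Principle A).

Omar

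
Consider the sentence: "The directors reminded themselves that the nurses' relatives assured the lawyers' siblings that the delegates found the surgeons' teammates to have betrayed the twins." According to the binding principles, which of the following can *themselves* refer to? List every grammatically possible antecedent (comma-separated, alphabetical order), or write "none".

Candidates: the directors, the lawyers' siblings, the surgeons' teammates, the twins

*themselves* is a reflexive; Principle A requires it to be bound within its binding domain — the matrix clause.
— the directors: subject of the matrix clause; c-commands the reflexive within its binding domain — allowed (Principle A).
— the lawyers' siblings: object of the clause headed by 'assured'; does not c-command the reflexive — cannot bind it (Principle A).
— the surgeons' teammates: subject of the clause headed by 'betrayed'; does not c-command the reflexive — cannot bind it (Principle A).
— the twins: object of the clause headed by 'betrayed'; does not c-command the reflexive — cannot bind it (Principle A).

the directors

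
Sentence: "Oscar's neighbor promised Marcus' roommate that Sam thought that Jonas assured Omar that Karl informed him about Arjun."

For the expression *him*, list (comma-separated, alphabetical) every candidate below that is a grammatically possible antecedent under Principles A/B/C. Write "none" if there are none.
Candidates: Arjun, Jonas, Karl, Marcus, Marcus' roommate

Jonas, Marcus, Marcus' roommate

*him* is a pronoun; Principle B requires it to be free in its binding domain — the clause headed by 'informed'.
— Arjun: second object of the clause headed by 'informed'; is c-commanded by the pronoun; coreference would bind this R-expression — blocked (Principle C).
— Jonas: subject of the clause headed by 'assured'; c-commands the pronoun but lies outside its binding domain — allowed.
— Karl: subject of the clause headed by 'informed'; c-commands the pronoun within its binding domain — blocked (Principle B).
— Marcus: possessor inside the object DP of the matrix clause; does not c-command the pronoun — Principle B does not apply; allowed.
— Marcus' roommate: object of the matrix clause; c-commands the pronoun but lies outside its binding domain — allowed.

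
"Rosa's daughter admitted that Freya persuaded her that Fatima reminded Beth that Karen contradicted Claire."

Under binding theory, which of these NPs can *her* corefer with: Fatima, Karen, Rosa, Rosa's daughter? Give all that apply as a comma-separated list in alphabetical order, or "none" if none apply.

*her* is a pronoun; Principle B requires it to be free in its binding domain — the clause headed by 'persuaded'.
— Fatima: subject of the clause headed by 'reminded'; is c-commanded by the pronoun; coreference would bind this R-expression — blocked (Principle C).
— Karen: subject of the clause headed by 'contradicted'; is c-commanded by the pronoun; coreference would bind this R-expression — blocked (Principle C).
— Rosa: possessor inside the subject DP of the matrix clause; does not c-command the pronoun — Principle B does not apply; allowed.
— Rosa's daughter: subject of the matrix clause; c-commands the pronoun but lies outside its binding domain — allowed.

Rosa, Rosa's daughter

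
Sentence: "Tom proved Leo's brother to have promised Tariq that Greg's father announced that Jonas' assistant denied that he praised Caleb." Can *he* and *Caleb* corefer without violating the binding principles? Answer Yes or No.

No

*Caleb* is an R-expression; Principle C requires it to be free (not bound by any c-commanding expression).
— he: subject of the clause headed by 'praised'; the pronoun c-commands the R-expression — coreference blocked (Principle C).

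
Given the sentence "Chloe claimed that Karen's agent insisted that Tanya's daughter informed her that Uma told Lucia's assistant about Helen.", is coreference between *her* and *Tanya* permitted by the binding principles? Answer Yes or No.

Yes

*her* is a pronoun; Principle B requires it to be free in its binding domain — the clause headed by 'informed'.
— Tanya: possessor inside the subject DP of the clause headed by 'informed'; does not c-command the pronoun — Principle B does not apply; allowed.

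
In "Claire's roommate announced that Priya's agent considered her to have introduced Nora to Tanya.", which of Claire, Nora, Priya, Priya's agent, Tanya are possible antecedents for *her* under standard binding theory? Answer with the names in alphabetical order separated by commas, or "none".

Claire, Priya

*her* is a pronoun; Principle B requires it to be free in its binding domain — the clause headed by 'considered'.
— Claire: possessor inside the subject DP of the matrix clause; does not c-command the pronoun — Principle B does not apply; allowed.
— Nora: object of the clause headed by 'introduced'; is c-commanded by the pronoun; coreference would bind this R-expression — blocked (Principle C).
— Priya: possessor inside the subject DP of the clause headed by 'considered'; does not c-command the pronoun — Principle B does not apply; allowed.
— Priya's agent: subject of the clause headed by 'considered'; c-commands the pronoun within its binding domain — blocked (Principle B).
— Tanya: second object of the clause headed by 'introduced'; is c-commanded by the pronoun; coreference would bind this R-expression — blocked (Principle C).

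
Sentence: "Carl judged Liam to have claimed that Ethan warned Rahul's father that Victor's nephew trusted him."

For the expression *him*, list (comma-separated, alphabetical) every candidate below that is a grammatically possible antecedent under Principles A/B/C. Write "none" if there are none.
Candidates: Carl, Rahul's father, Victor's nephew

Carl, Rahul's father

*him* is a pronoun; Principle B requires it to be free in its binding domain — the clause headed by 'trusted'.
— Carl: subject of the matrix clause; c-commands the pronoun but lies outside its binding domain — allowed.
— Rahul's father: object of the clause headed by 'warned'; c-commands the pronoun but lies outside its binding domain — allowed.
— Victor's nephew: subject of the clause headed by 'trusted'; c-commands the pronoun within its binding domain — blocked (Principle B).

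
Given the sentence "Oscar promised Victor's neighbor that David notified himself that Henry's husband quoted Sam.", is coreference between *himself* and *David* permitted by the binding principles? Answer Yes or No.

*himself* is a reflexive; Principle A requires it to be bound within its binding domain — the clause headed by 'notified'.
— David: subject of the clause headed by 'notified'; c-commands the reflexive within its binding domain — allowed (Principle A).

Yes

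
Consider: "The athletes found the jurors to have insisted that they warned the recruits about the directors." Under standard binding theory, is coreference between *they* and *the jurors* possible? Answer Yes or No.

Yes

*the jurors* is an R-expression; Principle C requires it to be free (not bound by any c-commanding expression).
— they: subject of the clause headed by 'warned'; the pronoun does not c-command the R-expression — coreference allowed.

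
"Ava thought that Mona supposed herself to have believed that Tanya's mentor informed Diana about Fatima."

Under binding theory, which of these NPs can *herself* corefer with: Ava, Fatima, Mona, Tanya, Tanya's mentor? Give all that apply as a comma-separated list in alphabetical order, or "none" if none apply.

Mona

*herself* is a reflexive; Principle A requires it to be bound within its binding domain — the clause headed by 'supposed'.
— Ava: subject of the matrix clause; c-commands the reflexive but lies outside its binding domain — cannot bind it (Principle A).
— Fatima: second object of the clause headed by 'informed'; does not c-command the reflexive — cannot bind it (Principle A).
— Mona: subject of the clause headed by 'supposed'; c-commands the reflexive within its binding domain — allowed (Principle A).
— Tanya: possessor inside the subject DP of the clause headed by 'informed'; does not c-command the reflexive — cannot bind it (Principle A).
— Tanya's mentor: subject of the clause headed by 'informed'; does not c-command the reflexive — cannot bind it (Principle A).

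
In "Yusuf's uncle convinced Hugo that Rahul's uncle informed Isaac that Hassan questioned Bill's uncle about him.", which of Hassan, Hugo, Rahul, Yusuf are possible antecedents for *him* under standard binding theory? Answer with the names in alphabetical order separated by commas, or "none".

Hugo, Rahul, Yusuf

*him* is a pronoun; Principle B requires it to be free in its binding domain — the clause headed by 'questioned'.
— Hassan: subject of the clause headed by 'questioned'; c-commands the pronoun within its binding domain — blocked (Principle B).
— Hugo: object of the matrix clause; c-commands the pronoun but lies outside its binding domain — allowed.
— Rahul: possessor inside the subject DP of the clause headed by 'informed'; does not c-command the pronoun — Principle B does not apply; allowed.
— Yusuf: possessor inside the subject DP of the matrix clause; does not c-command the pronoun — Principle B does not apply; allowed.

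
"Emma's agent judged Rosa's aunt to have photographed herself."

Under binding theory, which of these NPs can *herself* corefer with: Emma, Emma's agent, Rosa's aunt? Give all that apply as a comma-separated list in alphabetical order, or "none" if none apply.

*herself* is a reflexive; Principle A requires it to be bound within its binding domain — the clause headed by 'photographed'.
— Emma: possessor inside the subject DP of the matrix clause; does not c-command the reflexive — cannot bind it (Principle A).
— Emma's agent: subject of the matrix clause; c-commands the reflexive but lies outside its binding domain — cannot bind it (Principle A).
— Rosa's aunt: subject of the clause headed by 'photographed'; c-commands the reflexive within its binding domain — allowed (Principle A).

Rosa's aunt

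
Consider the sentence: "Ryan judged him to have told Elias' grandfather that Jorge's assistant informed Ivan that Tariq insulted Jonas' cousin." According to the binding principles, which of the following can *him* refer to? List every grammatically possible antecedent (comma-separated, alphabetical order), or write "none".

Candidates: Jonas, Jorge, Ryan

*him* is a pronoun; Principle B requires it to be free in its binding domain — the matrix clause.
— Jonas: possessor inside the object DP of the clause headed by 'insulted'; is c-commanded by the pronoun; coreference would bind this R-expression — blocked (Principle C).
— Jorge: possessor inside the subject DP of the clause headed by 'informed'; is c-commanded by the pronoun; coreference would bind this R-expression — blocked (Principle C).
— Ryan: subject of the matrix clause; c-commands the pronoun within its binding domain — blocked (Principle B).

none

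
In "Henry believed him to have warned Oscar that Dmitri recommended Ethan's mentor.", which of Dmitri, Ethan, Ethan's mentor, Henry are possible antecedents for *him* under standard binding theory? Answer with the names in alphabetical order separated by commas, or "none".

none

*him* is a pronoun; Principle B requires it to be free in its binding domain — the matrix clause.
— Dmitri: subject of the clause headed by 'recommended'; is c-commanded by the pronoun; coreference would bind this R-expression — blocked (Principle C).
— Ethan: possessor inside the object DP of the clause headed by 'recommended'; is c-commanded by the pronoun; coreference would bind this R-expression — blocked (Principle C).
— Ethan's mentor: object of the clause headed by 'recommended'; is c-commanded by the pronoun; coreference would bind this R-expression — blocked (Principle C).
— Henry: subject of the matrix clause; c-commands the pronoun within its binding domain — blocked (Principle B).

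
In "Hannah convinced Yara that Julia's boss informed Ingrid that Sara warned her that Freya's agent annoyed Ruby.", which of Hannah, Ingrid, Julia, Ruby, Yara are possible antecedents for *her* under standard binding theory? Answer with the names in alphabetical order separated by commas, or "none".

Hannah, Ingrid, Julia, Yara

*her* is a pronoun; Principle B requires it to be free in its binding domain — the clause headed by 'warned'.
— Hannah: subject of the matrix clause; c-commands the pronoun but lies outside its binding domain — allowed.
— Ingrid: object of the clause headed by 'informed'; c-commands the pronoun but lies outside its binding domain — allowed.
— Julia: possessor inside the subject DP of the clause headed by 'informed'; does not c-command the pronoun — Principle B does not apply; allowed.
— Ruby: object of the clause headed by 'annoyed'; is c-commanded by the pronoun; coreference would bind this R-expression — blocked (Principle C).
— Yara: object of the matrix clause; c-commands the pronoun but lies outside its binding domain — allowed.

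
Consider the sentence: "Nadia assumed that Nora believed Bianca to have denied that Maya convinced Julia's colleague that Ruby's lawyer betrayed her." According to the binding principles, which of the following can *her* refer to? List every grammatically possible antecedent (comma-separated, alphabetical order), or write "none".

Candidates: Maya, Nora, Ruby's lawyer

Maya, Nora

*her* is a pronoun; Principle B requires it to be free in its binding domain — the clause headed by 'betrayed'.
— Maya: subject of the clause headed by 'convinced'; c-commands the pronoun but lies outside its binding domain — allowed.
— Nora: subject of the clause headed by 'believed'; c-commands the pronoun but lies outside its binding domain — allowed.
— Ruby's lawyer: subject of the clause headed by 'betrayed'; c-commands the pronoun within its binding domain — blocked (Principle B).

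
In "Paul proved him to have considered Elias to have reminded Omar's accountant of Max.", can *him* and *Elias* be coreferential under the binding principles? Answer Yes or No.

*Elias* is an R-expression; Principle C requires it to be free (not bound by any c-commanding expression).
— him: subject of the clause headed by 'considered'; the pronoun c-commands the R-expression — coreference blocked (Principle C).

No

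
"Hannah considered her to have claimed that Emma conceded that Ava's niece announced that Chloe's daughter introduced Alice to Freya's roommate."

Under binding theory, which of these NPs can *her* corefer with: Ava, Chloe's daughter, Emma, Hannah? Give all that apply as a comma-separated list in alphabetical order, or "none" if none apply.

*her* is a pronoun; Principle B requires it to be free in its binding domain — the matrix clause.
— Ava: possessor inside the subject DP of the clause headed by 'announced'; is c-commanded by the pronoun; coreference would bind this R-expression — blocked (Principle C).
— Chloe's daughter: subject of the clause headed by 'introduced'; is c-commanded by the pronoun; coreference would bind this R-expression — blocked (Principle C).
— Emma: subject of the clause headed by 'conceded'; is c-commanded by the pronoun; coreference would bind this R-expression — blocked (Principle C).
— Hannah: subject of the matrix clause; c-commands the pronoun within its binding domain — blocked (Principle B).

none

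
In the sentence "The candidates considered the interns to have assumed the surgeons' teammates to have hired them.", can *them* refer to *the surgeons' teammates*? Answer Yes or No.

No

*them* is a pronoun; Principle B requires it to be free in its binding domain — the clause headed by 'hired'.
— the surgeons' teammates: subject of the clause headed by 'hired'; c-commands the pronoun within its binding domain — blocked (Principle B).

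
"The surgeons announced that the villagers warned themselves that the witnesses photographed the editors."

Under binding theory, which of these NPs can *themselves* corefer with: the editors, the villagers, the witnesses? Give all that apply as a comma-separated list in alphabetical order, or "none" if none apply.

the villagers

*themselves* is a reflexive; Principle A requires it to be bound within its binding domain — the clause headed by 'warned'.
— the editors: object of the clause headed by 'photographed'; does not c-command the reflexive — cannot bind it (Principle A).
— the villagers: subject of the clause headed by 'warned'; c-commands the reflexive within its binding domain — allowed (Principle A).
— the witnesses: subject of the clause headed by 'photographed'; does not c-command the reflexive — cannot bind it (Principle A).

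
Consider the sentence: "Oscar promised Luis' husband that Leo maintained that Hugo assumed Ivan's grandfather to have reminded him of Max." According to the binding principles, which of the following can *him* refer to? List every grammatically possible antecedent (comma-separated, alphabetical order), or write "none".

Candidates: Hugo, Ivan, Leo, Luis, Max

Hugo, Ivan, Leo, Luis

*him* is a pronoun; Principle B requires it to be free in its binding domain — the clause headed by 'reminded'.
— Hugo: subject of the clause headed by 'assumed'; c-commands the pronoun but lies outside its binding domain — allowed.
— Ivan: possessor inside the subject DP of the clause headed by 'reminded'; does not c-command the pronoun — Principle B does not apply; allowed.
— Leo: subject of the clause headed by 'maintained'; c-commands the pronoun but lies outside its binding domain — allowed.
— Luis: possessor inside the object DP of the matrix clause; does not c-command the pronoun — Principle B does not apply; allowed.
— Max: second object of the clause headed by 'reminded'; is c-commanded by the pronoun; coreference would bind this R-expression — blocked (Principle C).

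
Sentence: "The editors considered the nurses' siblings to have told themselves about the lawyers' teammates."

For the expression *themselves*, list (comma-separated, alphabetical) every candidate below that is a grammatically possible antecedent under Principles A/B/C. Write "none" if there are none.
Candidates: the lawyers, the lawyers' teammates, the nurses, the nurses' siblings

the nurses' siblings

*themselves* is a reflexive; Principle A requires it to be bound within its binding domain — the clause headed by 'told'.
— the lawyers: possessor inside the second object DP of the clause headed by 'told'; does not c-command the reflexive — cannot bind it (Principle A).
— the lawyers' teammates: second object of the clause headed by 'told'; does not c-command the reflexive — cannot bind it (Principle A).
— the nurses: possessor inside the subject DP of the clause headed by 'told'; does not c-command the reflexive — cannot bind it (Principle A).
— the nurses' siblings: subject of the clause headed by 'told'; c-commands the reflexive within its binding domain — allowed (Principle A).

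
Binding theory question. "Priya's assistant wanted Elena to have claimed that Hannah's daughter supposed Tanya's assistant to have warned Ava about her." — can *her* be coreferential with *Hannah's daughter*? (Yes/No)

Yes

*her* is a pronoun; Principle B requires it to be free in its binding domain — the clause headed by 'warned'.
— Hannah's daughter: subject of the clause headed by 'supposed'; c-commands the pronoun but lies outside its binding domain — allowed.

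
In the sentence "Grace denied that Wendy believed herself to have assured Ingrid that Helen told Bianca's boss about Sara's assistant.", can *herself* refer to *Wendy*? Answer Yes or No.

Yes

*herself* is a reflexive; Principle A requires it to be bound within its binding domain — the clause headed by 'believed'.
— Wendy: subject of the clause headed by 'believed'; c-commands the reflexive within its binding domain — allowed (Principle A).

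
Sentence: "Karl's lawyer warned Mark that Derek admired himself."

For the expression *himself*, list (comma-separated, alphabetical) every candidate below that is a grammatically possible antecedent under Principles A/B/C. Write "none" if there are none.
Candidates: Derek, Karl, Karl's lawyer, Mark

*himself* is a reflexive; Principle A requires it to be bound within its binding domain — the clause headed by 'admired'.
— Derek: subject of the clause headed by 'admired'; c-commands the reflexive within its binding domain — allowed (Principle A).
— Karl: possessor inside the subject DP of the matrix clause; does not c-command the reflexive — cannot bind it (Principle A).
— Karl's lawyer: subject of the matrix clause; c-commands the reflexive but lies outside its binding domain — cannot bind it (Principle A).
— Mark: object of the matrix clause; c-commands the reflexive but lies outside its binding domain — cannot bind it (Principle A).

Derek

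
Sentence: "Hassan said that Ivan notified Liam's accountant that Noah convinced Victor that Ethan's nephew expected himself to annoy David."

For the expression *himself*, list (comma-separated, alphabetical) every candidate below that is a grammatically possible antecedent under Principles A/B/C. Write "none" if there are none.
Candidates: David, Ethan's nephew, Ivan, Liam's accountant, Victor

Ethan's nephew

*himself* is a reflexive; Principle A requires it to be bound within its binding domain — the clause headed by 'expected'.
— David: object of the clause headed by 'annoy'; does not c-command the reflexive — cannot bind it (Principle A).
— Ethan's nephew: subject of the clause headed by 'expected'; c-commands the reflexive within its binding domain — allowed (Principle A).
— Ivan: subject of the clause headed by 'notified'; c-commands the reflexive but lies outside its binding domain — cannot bind it (Principle A).
— Liam's accountant: object of the clause headed by 'notified'; c-commands the reflexive but lies outside its binding domain — cannot bind it (Principle A).
— Victor: object of the clause headed by 'convinced'; c-commands the reflexive but lies outside its binding domain — cannot bind it (Principle A).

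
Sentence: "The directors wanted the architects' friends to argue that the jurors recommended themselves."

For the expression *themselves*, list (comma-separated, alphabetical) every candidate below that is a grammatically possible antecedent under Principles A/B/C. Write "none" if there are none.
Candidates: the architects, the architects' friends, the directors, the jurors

the jurors

*themselves* is a reflexive; Principle A requires it to be bound within its binding domain — the clause headed by 'recommended'.
— the architects: possessor inside the subject DP of the clause headed by 'argue'; does not c-command the reflexive — cannot bind it (Principle A).
— the architects' friends: subject of the clause headed by 'argue'; c-commands the reflexive but lies outside its binding domain — cannot bind it (Principle A).
— the directors: subject of the matrix clause; c-commands the reflexive but lies outside its binding domain — cannot bind it (Principle A).
— the jurors: subject of the clause headed by 'recommended'; c-commands the reflexive within its binding domain — allowed (Principle A).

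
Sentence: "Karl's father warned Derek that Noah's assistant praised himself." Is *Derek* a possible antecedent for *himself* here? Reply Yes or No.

*himself* is a reflexive; Principle A requires it to be bound within its binding domain — the clause headed by 'praised'.
— Derek: object of the matrix clause; c-commands the reflexive but lies outside its binding domain — cannot bind it (Principle A).

No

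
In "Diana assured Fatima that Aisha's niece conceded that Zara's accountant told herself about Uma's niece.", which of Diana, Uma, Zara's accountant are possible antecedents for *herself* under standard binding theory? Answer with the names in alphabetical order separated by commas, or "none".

Zara's accountant

*herself* is a reflexive; Principle A requires it to be bound within its binding domain — the clause headed by 'told'.
— Diana: subject of the matrix clause; c-commands the reflexive but lies outside its binding domain — cannot bind it (Principle A).
— Uma: possessor inside the second object DP of the clause headed by 'told'; does not c-command the reflexive — cannot bind it (Principle A).
— Zara's accountant: subject of the clause headed by 'told'; c-commands the reflexive within its binding domain — allowed (Principle A).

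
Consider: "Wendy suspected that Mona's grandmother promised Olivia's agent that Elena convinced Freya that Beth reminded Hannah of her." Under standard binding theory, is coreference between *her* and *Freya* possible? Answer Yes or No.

Yes

*Freya* is an R-expression; Principle C requires it to be free (not bound by any c-commanding expression).
— her: second object of the clause headed by 'reminded'; the pronoun does not c-command the R-expression — coreference allowed.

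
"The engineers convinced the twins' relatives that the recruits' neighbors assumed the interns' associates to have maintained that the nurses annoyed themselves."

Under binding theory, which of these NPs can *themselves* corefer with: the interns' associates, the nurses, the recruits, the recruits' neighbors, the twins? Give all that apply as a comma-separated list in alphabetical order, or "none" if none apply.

*themselves* is a reflexive; Principle A requires it to be bound within its binding domain — the clause headed by 'annoyed'.
— the interns' associates: subject of the clause headed by 'maintained'; c-commands the reflexive but lies outside its binding domain — cannot bind it (Principle A).
— the nurses: subject of the clause headed by 'annoyed'; c-commands the reflexive within its binding domain — allowed (Principle A).
— the recruits: possessor inside the subject DP of the clause headed by 'assumed'; does not c-command the reflexive — cannot bind it (Principle A).
— the recruits' neighbors: subject of the clause headed by 'assumed'; c-commands the reflexive but lies outside its binding domain — cannot bind it (Principle A).
— the twins: possessor inside the object DP of the matrix clause; does not c-command the reflexive — cannot bind it (Principle A).

the nurses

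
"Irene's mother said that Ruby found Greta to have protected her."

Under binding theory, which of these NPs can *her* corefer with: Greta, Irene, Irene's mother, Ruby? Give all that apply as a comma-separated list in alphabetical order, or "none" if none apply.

Irene, Irene's mother, Ruby

*her* is a pronoun; Principle B requires it to be free in its binding domain — the clause headed by 'protected'.
— Greta: subject of the clause headed by 'protected'; c-commands the pronoun within its binding domain — blocked (Principle B).
— Irene: possessor inside the subject DP of the matrix clause; does not c-command the pronoun — Principle B does not apply; allowed.
— Irene's mother: subject of the matrix clause; c-commands the pronoun but lies outside its binding domain — allowed.
— Ruby: subject of the clause headed by 'found'; c-commands the pronoun but lies outside its binding domain — allowed.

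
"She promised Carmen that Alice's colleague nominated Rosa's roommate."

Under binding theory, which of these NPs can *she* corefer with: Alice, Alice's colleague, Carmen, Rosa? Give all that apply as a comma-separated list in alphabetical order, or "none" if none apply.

none

*she* is a pronoun; Principle B requires it to be free in its binding domain — the matrix clause.
— Alice: possessor inside the subject DP of the clause headed by 'nominated'; is c-commanded by the pronoun; coreference would bind this R-expression — blocked (Principle C).
— Alice's colleague: subject of the clause headed by 'nominated'; is c-commanded by the pronoun; coreference would bind this R-expression — blocked (Principle C).
— Carmen: object of the matrix clause; is c-commanded by the pronoun; coreference would bind this R-expression — blocked (Principle C).
— Rosa: possessor inside the object DP of the clause headed by 'nominated'; is c-commanded by the pronoun; coreference would bind this R-expression — blocked (Principle C).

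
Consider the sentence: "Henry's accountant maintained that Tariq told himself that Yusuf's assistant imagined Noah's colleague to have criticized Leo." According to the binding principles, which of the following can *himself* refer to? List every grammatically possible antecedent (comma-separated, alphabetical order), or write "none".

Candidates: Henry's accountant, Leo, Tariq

Tariq

*himself* is a reflexive; Principle A requires it to be bound within its binding domain — the clause headed by 'told'.
— Henry's accountant: subject of the matrix clause; c-commands the reflexive but lies outside its binding domain — cannot bind it (Principle A).
— Leo: object of the clause headed by 'criticized'; does not c-command the reflexive — cannot bind it (Principle A).
— Tariq: subject of the clause headed by 'told'; c-commands the reflexive within its binding domain — allowed (Principle A).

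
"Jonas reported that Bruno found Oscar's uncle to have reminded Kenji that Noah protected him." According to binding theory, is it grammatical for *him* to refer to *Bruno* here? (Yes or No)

*Bruno* is an R-expression; Principle C requires it to be free (not bound by any c-commanding expression).
— him: object of the clause headed by 'protected'; the pronoun does not c-command the R-expression — coreference allowed.

Yes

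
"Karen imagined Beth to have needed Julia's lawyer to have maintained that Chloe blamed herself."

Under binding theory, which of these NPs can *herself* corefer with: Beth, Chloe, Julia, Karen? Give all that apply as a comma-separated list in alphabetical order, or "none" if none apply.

Chloe

*herself* is a reflexive; Principle A requires it to be bound within its binding domain — the clause headed by 'blamed'.
— Beth: subject of the clause headed by 'needed'; c-commands the reflexive but lies outside its binding domain — cannot bind it (Principle A).
— Chloe: subject of the clause headed by 'blamed'; c-commands the reflexive within its binding domain — allowed (Principle A).
— Julia: possessor inside the subject DP of the clause headed by 'maintained'; does not c-command the reflexive — cannot bind it (Principle A).
— Karen: subject of the matrix clause; c-commands the reflexive but lies outside its binding domain — cannot bind it (Principle A).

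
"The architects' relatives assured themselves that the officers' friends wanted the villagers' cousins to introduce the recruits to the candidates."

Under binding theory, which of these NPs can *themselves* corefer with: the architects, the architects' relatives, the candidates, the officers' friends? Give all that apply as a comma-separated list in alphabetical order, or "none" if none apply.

the architects' relatives

*themselves* is a reflexive; Principle A requires it to be bound within its binding domain — the matrix clause.
— the architects: possessor inside the subject DP of the matrix clause; does not c-command the reflexive — cannot bind it (Principle A).
— the architects' relatives: subject of the matrix clause; c-commands the reflexive within its binding domain — allowed (Principle A).
— the candidates: second object of the clause headed by 'introduce'; does not c-command the reflexive — cannot bind it (Principle A).
— the officers' friends: subject of the clause headed by 'wanted'; does not c-command the reflexive — cannot bind it (Principle A).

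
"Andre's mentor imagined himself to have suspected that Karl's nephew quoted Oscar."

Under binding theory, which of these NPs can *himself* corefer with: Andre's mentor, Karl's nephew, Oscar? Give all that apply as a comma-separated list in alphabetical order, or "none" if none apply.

Andre's mentor

*himself* is a reflexive; Principle A requires it to be bound within its binding domain — the matrix clause.
— Andre's mentor: subject of the matrix clause; c-commands the reflexive within its binding domain — allowed (Principle A).
— Karl's nephew: subject of the clause headed by 'quoted'; does not c-command the reflexive — cannot bind it (Principle A).
— Oscar: object of the clause headed by 'quoted'; does not c-command the reflexive — cannot bind it (Principle A).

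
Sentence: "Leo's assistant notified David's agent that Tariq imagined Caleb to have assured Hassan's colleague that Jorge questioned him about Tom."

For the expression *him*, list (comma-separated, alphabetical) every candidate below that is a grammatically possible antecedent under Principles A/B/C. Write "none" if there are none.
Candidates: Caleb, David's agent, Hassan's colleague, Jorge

Caleb, David's agent, Hassan's colleague

*him* is a pronoun; Principle B requires it to be free in its binding domain — the clause headed by 'questioned'.
— Caleb: subject of the clause headed by 'assured'; c-commands the pronoun but lies outside its binding domain — allowed.
— David's agent: object of the matrix clause; c-commands the pronoun but lies outside its binding domain — allowed.
— Hassan's colleague: object of the clause headed by 'assured'; c-commands the pronoun but lies outside its binding domain — allowed.
— Jorge: subject of the clause headed by 'questioned'; c-commands the pronoun within its binding domain — blocked (Principle B).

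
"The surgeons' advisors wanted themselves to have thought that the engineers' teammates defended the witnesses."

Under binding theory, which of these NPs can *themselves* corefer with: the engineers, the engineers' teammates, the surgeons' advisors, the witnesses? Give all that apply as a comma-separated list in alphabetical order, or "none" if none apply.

*themselves* is a reflexive; Principle A requires it to be bound within its binding domain — the matrix clause.
— the engineers: possessor inside the subject DP of the clause headed by 'defended'; does not c-command the reflexive — cannot bind it (Principle A).
— the engineers' teammates: subject of the clause headed by 'defended'; does not c-command the reflexive — cannot bind it (Principle A).
— the surgeons' advisors: subject of the matrix clause; c-commands the reflexive within its binding domain — allowed (Principle A).
— the witnesses: object of the clause headed by 'defended'; does not c-command the reflexive — cannot bind it (Principle A).

the surgeons' advisors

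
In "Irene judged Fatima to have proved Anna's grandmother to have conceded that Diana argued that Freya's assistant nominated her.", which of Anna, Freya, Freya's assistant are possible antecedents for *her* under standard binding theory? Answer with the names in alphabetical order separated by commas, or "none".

*her* is a pronoun; Principle B requires it to be free in its binding domain — the clause headed by 'nominated'.
— Anna: possessor inside the subject DP of the clause headed by 'conceded'; does not c-command the pronoun — Principle B does not apply; allowed.
— Freya: possessor inside the subject DP of the clause headed by 'nominated'; does not c-command the pronoun — Principle B does not apply; allowed.
— Freya's assistant: subject of the clause headed by 'nominated'; c-commands the pronoun within its binding domain — blocked (Principle B).

Anna, Freya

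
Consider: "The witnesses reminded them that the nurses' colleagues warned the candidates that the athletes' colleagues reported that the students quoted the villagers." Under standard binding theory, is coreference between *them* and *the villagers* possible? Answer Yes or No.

No

*the villagers* is an R-expression; Principle C requires it to be free (not bound by any c-commanding expression).
— them: object of the matrix clause; the pronoun c-commands the R-expression — coreference blocked (Principle C).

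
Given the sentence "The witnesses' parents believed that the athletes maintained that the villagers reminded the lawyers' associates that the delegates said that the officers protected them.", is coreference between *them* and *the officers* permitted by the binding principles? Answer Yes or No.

No

*them* is a pronoun; Principle B requires it to be free in its binding domain — the clause headed by 'protected'.
— the officers: subject of the clause headed by 'protected'; c-commands the pronoun within its binding domain — blocked (Principle B).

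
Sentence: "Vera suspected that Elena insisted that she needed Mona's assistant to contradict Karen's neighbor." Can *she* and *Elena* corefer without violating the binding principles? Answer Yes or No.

*Elena* is an R-expression; Principle C requires it to be free (not bound by any c-commanding expression).
— she: subject of the clause headed by 'needed'; the pronoun does not c-command the R-expression — coreference allowed.

Yes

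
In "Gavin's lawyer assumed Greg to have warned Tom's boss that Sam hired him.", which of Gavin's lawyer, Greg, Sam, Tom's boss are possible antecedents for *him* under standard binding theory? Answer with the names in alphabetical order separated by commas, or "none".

*him* is a pronoun; Principle B requires it to be free in its binding domain — the clause headed by 'hired'.
— Gavin's lawyer: subject of the matrix clause; c-commands the pronoun but lies outside its binding domain — allowed.
— Greg: subject of the clause headed by 'warned'; c-commands the pronoun but lies outside its binding domain — allowed.
— Sam: subject of the clause headed by 'hired'; c-commands the pronoun within its binding domain — blocked (Principle B).
— Tom's boss: object of the clause headed by 'warned'; c-commands the pronoun but lies outside its binding domain — allowed.

Gavin's lawyer, Greg, Tom's boss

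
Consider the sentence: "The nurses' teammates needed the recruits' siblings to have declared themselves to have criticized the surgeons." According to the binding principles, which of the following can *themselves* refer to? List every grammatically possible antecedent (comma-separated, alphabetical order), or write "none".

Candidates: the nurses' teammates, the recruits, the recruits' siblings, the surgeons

the recruits' siblings

*themselves* is a reflexive; Principle A requires it to be bound within its binding domain — the clause headed by 'declared'.
— the nurses' teammates: subject of the matrix clause; c-commands the reflexive but lies outside its binding domain — cannot bind it (Principle A).
— the recruits: possessor inside the subject DP of the clause headed by 'declared'; does not c-command the reflexive — cannot bind it (Principle A).
— the recruits' siblings: subject of the clause headed by 'declared'; c-commands the reflexive within its binding domain — allowed (Principle A).
— the surgeons: object of the clause headed by 'criticized'; does not c-command the reflexive — cannot bind it (Principle A).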